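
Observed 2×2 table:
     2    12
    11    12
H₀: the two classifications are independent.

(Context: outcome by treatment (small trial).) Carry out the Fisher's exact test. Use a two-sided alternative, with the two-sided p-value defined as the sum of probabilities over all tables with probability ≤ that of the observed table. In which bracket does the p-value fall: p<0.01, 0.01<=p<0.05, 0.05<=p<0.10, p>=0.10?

Margins: r₁=14, r₂=23, c₁=13, c₂=24, n=37
p_obs = C(14,2)·C(23,11)/C(37,13); sum pmf over tables with pmf ≤ p_obs
p-value (two-sided) = 0.07404
→ bracket: 0.05<=p<0.10

p-value bracket: 0.05<=p<0.10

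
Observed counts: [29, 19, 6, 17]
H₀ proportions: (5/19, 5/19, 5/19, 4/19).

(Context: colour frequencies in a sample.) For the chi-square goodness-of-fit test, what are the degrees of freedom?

df = k − 1 = 4 − 1 = 3

degrees of freedom = 3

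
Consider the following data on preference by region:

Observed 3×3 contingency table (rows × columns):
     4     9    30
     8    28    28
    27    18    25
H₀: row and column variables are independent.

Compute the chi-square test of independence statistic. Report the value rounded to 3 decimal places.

test statistic = 26.671

Row totals [43, 64, 70], col totals [39, 55, 83], n=177
χ² = (4−9.47)²/9.47 + (9−13.36)²/13.36 + (30−20.16)²/20.16 + (8−14.10)²/14.10 + (28−19.89)²/19.89 + (28−30.01)²/30.01 + (27−15.42)²/15.42 + (18−21.75)²/21.75 + (25−32.82)²/32.82 = 26.6708
df = 4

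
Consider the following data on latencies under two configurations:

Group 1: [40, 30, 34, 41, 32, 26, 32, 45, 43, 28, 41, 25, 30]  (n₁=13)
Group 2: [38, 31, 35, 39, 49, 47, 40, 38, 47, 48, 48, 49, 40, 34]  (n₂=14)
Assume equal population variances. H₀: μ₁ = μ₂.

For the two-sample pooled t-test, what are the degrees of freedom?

df = n₁ + n₂ − 2 = 13 + 14 − 2 = 25

degrees of freedom = 25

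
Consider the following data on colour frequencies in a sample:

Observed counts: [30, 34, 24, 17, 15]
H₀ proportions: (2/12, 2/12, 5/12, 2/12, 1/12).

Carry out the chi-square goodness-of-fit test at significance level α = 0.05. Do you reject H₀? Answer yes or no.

reject H₀: yes

n = 120; E_i = n·p_i = [20.00, 20.00, 50.00, 20.00, 10.00]
χ² = (30−20.00)²/20.00 + (34−20.00)²/20.00 + (24−50.00)²/50.00 + (17−20.00)²/20.00 + (15−10.00)²/10.00 = 31.2700
df = 4
p-value (upper-tail) = 0.00000
At α=0.05: p < α → reject H₀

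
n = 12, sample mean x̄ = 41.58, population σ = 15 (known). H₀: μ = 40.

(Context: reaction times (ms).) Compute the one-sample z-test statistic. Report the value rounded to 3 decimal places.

SE = σ/√n = 15/√12 = 4.3301
z = (x̄−μ₀)/SE = (41.58−40)/4.3301 = 0.3649

test statistic = 0.365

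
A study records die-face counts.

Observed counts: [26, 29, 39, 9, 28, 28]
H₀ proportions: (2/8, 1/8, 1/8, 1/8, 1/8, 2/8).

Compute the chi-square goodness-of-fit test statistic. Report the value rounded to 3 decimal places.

test statistic = 40.094

n = 159; E_i = n·p_i = [39.75, 19.88, 19.88, 19.88, 19.88, 39.75]
χ² = (26−39.75)²/39.75 + (29−19.88)²/19.88 + (39−19.88)²/19.88 + (9−19.88)²/19.88 + (28−19.88)²/19.88 + (28−39.75)²/39.75 = 40.0943
df = 5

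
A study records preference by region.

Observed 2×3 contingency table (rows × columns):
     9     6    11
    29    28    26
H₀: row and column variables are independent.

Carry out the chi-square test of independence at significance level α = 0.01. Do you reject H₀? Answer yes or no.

reject H₀: no

Row totals [26, 83], col totals [38, 34, 37], n=109
χ² = (9−9.06)²/9.06 + (6−8.11)²/8.11 + (11−8.83)²/8.83 + (29−28.94)²/28.94 + (28−25.89)²/25.89 + (26−28.17)²/28.17 = 1.4250
df = 2
p-value (upper-tail) = 0.49040
At α=0.01: p ≥ α → fail to reject H₀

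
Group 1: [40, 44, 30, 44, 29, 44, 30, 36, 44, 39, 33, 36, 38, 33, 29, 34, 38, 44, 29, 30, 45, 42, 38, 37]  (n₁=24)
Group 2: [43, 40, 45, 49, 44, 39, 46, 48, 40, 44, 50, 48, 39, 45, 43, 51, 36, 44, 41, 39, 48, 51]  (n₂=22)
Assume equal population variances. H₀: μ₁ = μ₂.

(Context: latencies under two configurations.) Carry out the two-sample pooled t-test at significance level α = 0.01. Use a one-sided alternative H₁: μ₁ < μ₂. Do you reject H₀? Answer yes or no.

reject H₀: yes

x̄₁=36.917, s₁=5.641, n₁=24
x̄₂=44.227, s₂=4.331, n₂=22
s_p² = [23·5.641² + 21·4.331²]/44 = 25.5840
SE = √(s_p²·(1/24+1/22)) = 1.4930
t = (36.917−44.227)/1.4930 = -4.8967
df = 44
p-value (one-sided, H₁ less) = 0.00001
At α=0.01: p < α → reject H₀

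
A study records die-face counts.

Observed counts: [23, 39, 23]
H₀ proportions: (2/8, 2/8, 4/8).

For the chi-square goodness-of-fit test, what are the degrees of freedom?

degrees of freedom = 2

df = k − 1 = 3 − 1 = 2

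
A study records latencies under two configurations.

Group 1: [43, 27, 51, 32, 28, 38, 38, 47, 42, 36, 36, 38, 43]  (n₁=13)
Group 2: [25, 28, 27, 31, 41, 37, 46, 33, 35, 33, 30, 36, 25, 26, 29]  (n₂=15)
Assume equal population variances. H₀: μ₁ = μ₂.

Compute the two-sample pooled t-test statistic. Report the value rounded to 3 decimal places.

test statistic = 2.540

x̄₁=38.385, s₁=6.947, n₁=13
x̄₂=32.133, s₂=6.081, n₂=15
s_p² = [12·6.947² + 14·6.081²]/26 = 42.1850
SE = √(s_p²·(1/13+1/15)) = 2.4612
t = (38.385−32.133)/2.4612 = 2.5400
df = 26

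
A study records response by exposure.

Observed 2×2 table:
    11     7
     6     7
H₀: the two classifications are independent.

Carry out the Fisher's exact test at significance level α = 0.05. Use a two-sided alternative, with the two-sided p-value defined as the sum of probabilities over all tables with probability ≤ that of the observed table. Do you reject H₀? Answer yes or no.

Margins: r₁=18, r₂=13, c₁=17, c₂=14, n=31
p_obs = C(18,11)·C(13,6)/C(31,17); sum pmf over tables with pmf ≤ p_obs
p-value (two-sided) = 0.48088
At α=0.05: p ≥ α → fail to reject H₀

reject H₀: no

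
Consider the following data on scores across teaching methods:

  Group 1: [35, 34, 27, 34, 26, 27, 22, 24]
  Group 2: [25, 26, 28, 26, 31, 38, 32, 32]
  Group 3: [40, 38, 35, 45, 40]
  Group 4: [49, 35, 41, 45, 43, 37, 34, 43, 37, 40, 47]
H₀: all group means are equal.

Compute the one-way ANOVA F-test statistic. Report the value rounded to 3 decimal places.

Group means [28.62, 29.75, 39.60, 41.00], grand mean 34.875
SSB = Σnᵢ(x̄ᵢ−x̄)² = 1046.925; SSW = ΣΣ(x−x̄ᵢ)² = 604.575
MSB = 1046.925/3 = 348.9750; MSW = 604.575/28 = 21.5920
F = MSB/MSW = 16.1623
df = (3, 28)

test statistic = 16.162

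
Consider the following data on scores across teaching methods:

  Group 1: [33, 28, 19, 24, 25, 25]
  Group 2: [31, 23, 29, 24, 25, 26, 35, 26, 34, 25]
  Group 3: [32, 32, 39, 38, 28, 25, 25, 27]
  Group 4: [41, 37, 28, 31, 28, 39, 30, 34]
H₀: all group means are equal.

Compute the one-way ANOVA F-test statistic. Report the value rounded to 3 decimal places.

test statistic = 3.649

Group means [25.67, 27.80, 30.75, 33.50], grand mean 29.562
SSB = Σnᵢ(x̄ᵢ−x̄)² = 257.442; SSW = ΣΣ(x−x̄ᵢ)² = 658.433
MSB = 257.442/3 = 85.8139; MSW = 658.433/28 = 23.5155
F = MSB/MSW = 3.6493
df = (3, 28)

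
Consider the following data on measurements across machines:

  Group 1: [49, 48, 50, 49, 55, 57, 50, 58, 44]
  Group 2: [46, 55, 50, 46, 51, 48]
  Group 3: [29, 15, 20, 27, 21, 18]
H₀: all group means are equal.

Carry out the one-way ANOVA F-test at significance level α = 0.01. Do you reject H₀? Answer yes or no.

reject H₀: yes

Group means [51.11, 49.33, 21.67], grand mean 42.190
SSB = Σnᵢ(x̄ᵢ−x̄)² = 3549.683; SSW = ΣΣ(x−x̄ᵢ)² = 371.556
MSB = 3549.683/2 = 1774.8413; MSW = 371.556/18 = 20.6420
F = MSB/MSW = 85.9821
df = (2, 18)
p-value (upper-tail) = 0.00000
At α=0.01: p < α → reject H₀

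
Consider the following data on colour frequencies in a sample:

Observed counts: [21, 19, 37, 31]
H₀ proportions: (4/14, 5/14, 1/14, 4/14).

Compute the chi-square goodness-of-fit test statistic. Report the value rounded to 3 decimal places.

test statistic = 124.257

n = 108; E_i = n·p_i = [30.86, 38.57, 7.71, 30.86]
χ² = (21−30.86)²/30.86 + (19−38.57)²/38.57 + (37−7.71)²/7.71 + (31−30.86)²/30.86 = 124.2574
df = 3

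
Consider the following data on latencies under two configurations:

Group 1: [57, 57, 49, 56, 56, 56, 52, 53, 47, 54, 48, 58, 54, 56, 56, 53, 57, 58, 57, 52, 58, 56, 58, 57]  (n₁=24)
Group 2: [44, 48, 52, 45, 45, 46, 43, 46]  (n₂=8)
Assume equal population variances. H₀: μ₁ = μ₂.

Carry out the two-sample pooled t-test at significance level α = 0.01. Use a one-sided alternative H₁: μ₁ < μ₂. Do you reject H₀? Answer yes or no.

x̄₁=54.792, s₁=3.217, n₁=24
x̄₂=46.125, s₂=2.800, n₂=8
s_p² = [23·3.217² + 7·2.800²]/30 = 9.7611
SE = √(s_p²·(1/24+1/8)) = 1.2755
t = (54.792−46.125)/1.2755 = 6.7948
df = 30
p-value (one-sided, H₁ less) = 1.00000
At α=0.01: p ≥ α → fail to reject H₀

reject H₀: no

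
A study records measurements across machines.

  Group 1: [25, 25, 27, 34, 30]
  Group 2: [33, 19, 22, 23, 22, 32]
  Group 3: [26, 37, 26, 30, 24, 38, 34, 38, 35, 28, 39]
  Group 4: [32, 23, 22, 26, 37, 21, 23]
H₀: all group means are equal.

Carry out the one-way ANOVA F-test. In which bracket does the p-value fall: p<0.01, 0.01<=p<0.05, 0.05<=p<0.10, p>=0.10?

p-value bracket: 0.05<=p<0.10

Group means [28.20, 25.17, 32.27, 26.29], grand mean 28.655
SSB = Σnᵢ(x̄ᵢ−x̄)² = 257.308; SSW = ΣΣ(x−x̄ᵢ)² = 759.244
MSB = 257.308/3 = 85.7693; MSW = 759.244/25 = 30.3697
F = MSB/MSW = 2.8242
df = (3, 25)
p-value (upper-tail) = 0.05922
→ bracket: 0.05<=p<0.10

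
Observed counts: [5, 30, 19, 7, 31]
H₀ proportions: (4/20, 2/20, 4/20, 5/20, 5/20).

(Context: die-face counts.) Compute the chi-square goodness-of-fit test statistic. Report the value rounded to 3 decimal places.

test statistic = 70.717

n = 92; E_i = n·p_i = [18.40, 9.20, 18.40, 23.00, 23.00]
χ² = (5−18.40)²/18.40 + (30−9.20)²/9.20 + (19−18.40)²/18.40 + (7−23.00)²/23.00 + (31−23.00)²/23.00 = 70.7174
df = 4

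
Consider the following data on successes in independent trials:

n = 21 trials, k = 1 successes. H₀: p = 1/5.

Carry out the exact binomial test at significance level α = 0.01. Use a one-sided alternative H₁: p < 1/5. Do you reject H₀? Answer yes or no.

reject H₀: no

Exact binomial: n=21, k=1, p₀=1/5=0.2000
P(X≤1) from Σ C(n,i)·p₀^i·(1−p₀)^(n−i)
p-value (one-sided, H₁ less) = 0.05765
At α=0.01: p ≥ α → fail to reject H₀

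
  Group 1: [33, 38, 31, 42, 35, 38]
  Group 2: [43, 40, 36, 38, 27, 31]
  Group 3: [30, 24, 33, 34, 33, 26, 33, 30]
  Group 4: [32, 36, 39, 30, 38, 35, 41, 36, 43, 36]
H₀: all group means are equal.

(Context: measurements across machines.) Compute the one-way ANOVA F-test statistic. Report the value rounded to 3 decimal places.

Group means [36.17, 35.83, 30.38, 36.60], grand mean 34.700
SSB = Σnᵢ(x̄ᵢ−x̄)² = 206.358; SSW = ΣΣ(x−x̄ᵢ)² = 483.942
MSB = 206.358/3 = 68.7861; MSW = 483.942/26 = 18.6131
F = MSB/MSW = 3.6956
df = (3, 26)

test statistic = 3.696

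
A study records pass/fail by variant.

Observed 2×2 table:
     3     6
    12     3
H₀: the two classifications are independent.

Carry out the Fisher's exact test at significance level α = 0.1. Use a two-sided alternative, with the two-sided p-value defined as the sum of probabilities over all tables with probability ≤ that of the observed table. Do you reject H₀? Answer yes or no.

Margins: r₁=9, r₂=15, c₁=15, c₂=9, n=24
p_obs = C(9,3)·C(15,12)/C(24,15); sum pmf over tables with pmf ≤ p_obs
p-value (two-sided) = 0.03605
At α=0.1: p < α → reject H₀

reject H₀: yes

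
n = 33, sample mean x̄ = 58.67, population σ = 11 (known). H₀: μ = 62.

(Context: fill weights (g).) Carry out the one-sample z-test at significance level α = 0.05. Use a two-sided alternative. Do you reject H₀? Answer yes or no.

reject H₀: no

SE = σ/√n = 11/√33 = 1.9149
z = (x̄−μ₀)/SE = (58.67−62)/1.9149 = -1.7390
p-value (two-sided) = 0.08203
At α=0.05: p ≥ α → fail to reject H₀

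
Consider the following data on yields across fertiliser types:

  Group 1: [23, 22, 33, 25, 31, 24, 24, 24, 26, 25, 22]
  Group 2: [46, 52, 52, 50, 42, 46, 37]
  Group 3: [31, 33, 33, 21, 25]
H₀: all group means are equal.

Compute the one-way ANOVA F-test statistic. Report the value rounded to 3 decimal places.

Group means [25.36, 46.43, 28.60], grand mean 32.478
SSB = Σnᵢ(x̄ᵢ−x̄)² = 1994.279; SSW = ΣΣ(x−x̄ᵢ)² = 423.460
MSB = 1994.279/2 = 997.1397; MSW = 423.460/20 = 21.1730
F = MSB/MSW = 47.0949
df = (2, 20)

test statistic = 47.095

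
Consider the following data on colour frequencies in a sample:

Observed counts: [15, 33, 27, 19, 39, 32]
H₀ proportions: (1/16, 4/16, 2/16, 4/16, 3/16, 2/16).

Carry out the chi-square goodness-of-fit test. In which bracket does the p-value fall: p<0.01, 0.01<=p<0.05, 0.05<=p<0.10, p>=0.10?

p-value bracket: p<0.01

n = 165; E_i = n·p_i = [10.31, 41.25, 20.62, 41.25, 30.94, 20.62]
χ² = (15−10.31)²/10.31 + (33−41.25)²/41.25 + (27−20.62)²/20.62 + (19−41.25)²/41.25 + (39−30.94)²/30.94 + (32−20.62)²/20.62 = 26.1273
df = 5
p-value (upper-tail) = 0.00008
→ bracket: p<0.01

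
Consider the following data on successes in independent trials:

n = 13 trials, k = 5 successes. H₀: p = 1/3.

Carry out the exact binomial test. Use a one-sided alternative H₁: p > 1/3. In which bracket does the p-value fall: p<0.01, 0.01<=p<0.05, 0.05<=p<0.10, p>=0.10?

p-value bracket: p>=0.10

Exact binomial: n=13, k=5, p₀=1/3=0.3333
P(X≥5) from Σ C(n,i)·p₀^i·(1−p₀)^(n−i)
p-value (one-sided, H₁ greater) = 0.44796
→ bracket: p>=0.10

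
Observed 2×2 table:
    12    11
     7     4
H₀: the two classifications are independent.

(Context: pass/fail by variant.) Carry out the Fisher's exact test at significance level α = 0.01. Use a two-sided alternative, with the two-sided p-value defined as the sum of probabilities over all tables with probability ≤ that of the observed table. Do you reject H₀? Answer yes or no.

reject H₀: no

Margins: r₁=23, r₂=11, c₁=19, c₂=15, n=34
p_obs = C(23,12)·C(11,7)/C(34,19); sum pmf over tables with pmf ≤ p_obs
p-value (two-sided) = 0.71521
At α=0.01: p ≥ α → fail to reject H₀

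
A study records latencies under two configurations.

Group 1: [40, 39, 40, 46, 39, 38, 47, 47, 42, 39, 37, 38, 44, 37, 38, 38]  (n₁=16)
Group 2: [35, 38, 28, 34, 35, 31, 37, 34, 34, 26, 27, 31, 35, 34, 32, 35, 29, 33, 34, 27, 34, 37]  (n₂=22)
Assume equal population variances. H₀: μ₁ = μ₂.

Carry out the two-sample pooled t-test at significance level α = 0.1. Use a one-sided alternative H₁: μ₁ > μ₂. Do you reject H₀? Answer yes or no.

reject H₀: yes

x̄₁=40.562, s₁=3.521, n₁=16
x̄₂=32.727, s₂=3.439, n₂=22
s_p² = [15·3.521² + 21·3.439²]/36 = 12.0639
SE = √(s_p²·(1/16+1/22)) = 1.1412
t = (40.562−32.727)/1.1412 = 6.8657
df = 36
p-value (one-sided, H₁ greater) = 0.00000
At α=0.1: p < α → reject H₀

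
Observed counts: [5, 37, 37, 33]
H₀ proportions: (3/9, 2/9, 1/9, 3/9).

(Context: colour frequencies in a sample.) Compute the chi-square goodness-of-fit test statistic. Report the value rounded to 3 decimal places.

n = 112; E_i = n·p_i = [37.33, 24.89, 12.44, 37.33]
χ² = (5−37.33)²/37.33 + (37−24.89)²/24.89 + (37−12.44)²/12.44 + (33−37.33)²/37.33 = 82.8527
df = 3

test statistic = 82.853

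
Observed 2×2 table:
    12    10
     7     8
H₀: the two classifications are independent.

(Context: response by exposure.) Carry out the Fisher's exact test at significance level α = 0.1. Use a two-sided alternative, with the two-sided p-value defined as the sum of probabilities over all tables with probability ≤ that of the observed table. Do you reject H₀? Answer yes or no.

reject H₀: no

Margins: r₁=22, r₂=15, c₁=19, c₂=18, n=37
p_obs = C(22,12)·C(15,7)/C(37,19); sum pmf over tables with pmf ≤ p_obs
p-value (two-sided) = 0.74314
At α=0.1: p ≥ α → fail to reject H₀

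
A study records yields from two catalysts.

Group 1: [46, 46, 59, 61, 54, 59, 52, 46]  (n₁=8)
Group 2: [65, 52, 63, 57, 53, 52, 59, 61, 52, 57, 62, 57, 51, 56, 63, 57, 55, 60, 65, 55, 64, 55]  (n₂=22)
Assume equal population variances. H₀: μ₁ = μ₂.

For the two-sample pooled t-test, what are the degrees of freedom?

degrees of freedom = 28

df = n₁ + n₂ − 2 = 8 + 22 − 2 = 28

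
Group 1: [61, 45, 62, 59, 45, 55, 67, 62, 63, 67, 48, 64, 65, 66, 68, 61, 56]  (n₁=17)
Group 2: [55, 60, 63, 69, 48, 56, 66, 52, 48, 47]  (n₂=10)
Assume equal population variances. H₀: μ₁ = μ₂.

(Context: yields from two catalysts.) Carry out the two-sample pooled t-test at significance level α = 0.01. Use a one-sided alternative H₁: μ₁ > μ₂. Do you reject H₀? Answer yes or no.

x̄₁=59.647, s₁=7.466, n₁=17
x̄₂=56.400, s₂=7.877, n₂=10
s_p² = [16·7.466² + 9·7.877²]/25 = 58.0113
SE = √(s_p²·(1/17+1/10)) = 3.0354
t = (59.647−56.400)/3.0354 = 1.0697
df = 25
p-value (one-sided, H₁ greater) = 0.14748
At α=0.01: p ≥ α → fail to reject H₀

reject H₀: no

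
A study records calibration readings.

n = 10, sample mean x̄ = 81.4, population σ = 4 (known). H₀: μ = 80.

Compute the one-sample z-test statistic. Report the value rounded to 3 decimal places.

test statistic = 1.107

SE = σ/√n = 4/√10 = 1.2649
z = (x̄−μ₀)/SE = (81.4−80)/1.2649 = 1.1068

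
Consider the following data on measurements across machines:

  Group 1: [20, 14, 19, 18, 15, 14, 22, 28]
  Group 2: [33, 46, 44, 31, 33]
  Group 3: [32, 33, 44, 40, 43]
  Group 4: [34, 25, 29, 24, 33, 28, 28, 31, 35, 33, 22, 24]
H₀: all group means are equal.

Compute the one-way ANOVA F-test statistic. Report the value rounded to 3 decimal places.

Group means [18.75, 37.40, 38.40, 28.83], grand mean 29.167
SSB = Σnᵢ(x̄ᵢ−x̄)² = 1634.600; SSW = ΣΣ(x−x̄ᵢ)² = 693.567
MSB = 1634.600/3 = 544.8667; MSW = 693.567/26 = 26.6756
F = MSB/MSW = 20.4256
df = (3, 26)

test statistic = 20.426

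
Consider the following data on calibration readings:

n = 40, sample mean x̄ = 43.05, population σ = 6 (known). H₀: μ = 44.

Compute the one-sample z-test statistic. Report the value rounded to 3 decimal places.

test statistic = -1.001

SE = σ/√n = 6/√40 = 0.9487
z = (x̄−μ₀)/SE = (43.05−44)/0.9487 = -1.0014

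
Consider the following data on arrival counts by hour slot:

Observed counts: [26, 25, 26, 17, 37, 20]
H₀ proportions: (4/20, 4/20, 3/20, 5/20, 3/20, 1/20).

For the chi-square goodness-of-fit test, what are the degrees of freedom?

df = k − 1 = 6 − 1 = 5

degrees of freedom = 5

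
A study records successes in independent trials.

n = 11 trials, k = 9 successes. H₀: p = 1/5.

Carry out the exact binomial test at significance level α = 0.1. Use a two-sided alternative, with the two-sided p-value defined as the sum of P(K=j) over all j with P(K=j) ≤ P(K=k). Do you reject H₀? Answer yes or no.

Exact binomial: n=11, k=9, p₀=1/5=0.2000
P(X=j) = C(n,j)·p₀^j·(1−p₀)^(n−j); p = Σ P(X=j) over j with P(X=j) ≤ P(X=9)
p-value (two-sided) = 0.00002
At α=0.1: p < α → reject H₀

reject H₀: yes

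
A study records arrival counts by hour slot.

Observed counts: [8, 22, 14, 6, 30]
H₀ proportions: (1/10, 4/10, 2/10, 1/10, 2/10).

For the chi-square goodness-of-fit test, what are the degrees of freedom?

degrees of freedom = 4

df = k − 1 = 5 − 1 = 4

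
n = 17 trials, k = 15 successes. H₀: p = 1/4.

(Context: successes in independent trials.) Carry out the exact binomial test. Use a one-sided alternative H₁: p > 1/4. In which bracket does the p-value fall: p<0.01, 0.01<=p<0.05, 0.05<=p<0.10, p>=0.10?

p-value bracket: p<0.01

Exact binomial: n=17, k=15, p₀=1/4=0.2500
P(X≥15) from Σ C(n,i)·p₀^i·(1−p₀)^(n−i)
p-value (one-sided, H₁ greater) = 0.00000
→ bracket: p<0.01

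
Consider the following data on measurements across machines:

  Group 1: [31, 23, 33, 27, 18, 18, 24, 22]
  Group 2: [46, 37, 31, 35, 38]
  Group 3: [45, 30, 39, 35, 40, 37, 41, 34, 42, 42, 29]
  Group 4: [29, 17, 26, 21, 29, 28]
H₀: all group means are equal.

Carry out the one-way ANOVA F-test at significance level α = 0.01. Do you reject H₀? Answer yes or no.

reject H₀: yes

Group means [24.50, 37.40, 37.64, 25.00], grand mean 31.567
SSB = Σnᵢ(x̄ᵢ−x̄)² = 1233.621; SSW = ΣΣ(x−x̄ᵢ)² = 721.745
MSB = 1233.621/3 = 411.2071; MSW = 721.745/26 = 27.7594
F = MSB/MSW = 14.8132
df = (3, 26)
p-value (upper-tail) = 0.00001
At α=0.01: p < α → reject H₀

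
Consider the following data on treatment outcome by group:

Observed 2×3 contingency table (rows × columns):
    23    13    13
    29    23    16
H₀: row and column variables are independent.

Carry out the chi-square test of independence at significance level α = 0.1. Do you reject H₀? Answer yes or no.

reject H₀: no

Row totals [49, 68], col totals [52, 36, 29], n=117
χ² = (23−21.78)²/21.78 + (13−15.08)²/15.08 + (13−12.15)²/12.15 + (29−30.22)²/30.22 + (23−20.92)²/20.92 + (16−16.85)²/16.85 = 0.7138
df = 2
p-value (upper-tail) = 0.69985
At α=0.1: p ≥ α → fail to reject H₀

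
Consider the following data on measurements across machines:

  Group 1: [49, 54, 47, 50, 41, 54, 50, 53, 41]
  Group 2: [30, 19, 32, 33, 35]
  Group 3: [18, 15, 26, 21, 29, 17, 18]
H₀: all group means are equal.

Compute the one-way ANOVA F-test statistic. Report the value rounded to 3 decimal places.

test statistic = 57.559

Group means [48.78, 29.80, 20.57], grand mean 34.857
SSB = Σnᵢ(x̄ᵢ−x̄)² = 3300.502; SSW = ΣΣ(x−x̄ᵢ)² = 516.070
MSB = 3300.502/2 = 1650.2508; MSW = 516.070/18 = 28.6705
F = MSB/MSW = 57.5591
df = (2, 18)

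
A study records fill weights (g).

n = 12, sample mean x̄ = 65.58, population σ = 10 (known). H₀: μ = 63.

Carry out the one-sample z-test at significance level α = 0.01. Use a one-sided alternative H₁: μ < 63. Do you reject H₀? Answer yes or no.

SE = σ/√n = 10/√12 = 2.8868
z = (x̄−μ₀)/SE = (65.58−63)/2.8868 = 0.8937
p-value (one-sided, H₁ less) = 0.81427
At α=0.01: p ≥ α → fail to reject H₀

reject H₀: no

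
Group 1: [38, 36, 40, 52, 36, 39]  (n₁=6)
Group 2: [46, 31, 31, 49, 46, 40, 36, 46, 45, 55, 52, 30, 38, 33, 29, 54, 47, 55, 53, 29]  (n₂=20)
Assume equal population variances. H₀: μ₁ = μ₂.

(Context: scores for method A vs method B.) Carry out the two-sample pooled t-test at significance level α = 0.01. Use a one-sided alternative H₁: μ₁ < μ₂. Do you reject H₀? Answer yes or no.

reject H₀: no

x̄₁=40.167, s₁=6.014, n₁=6
x̄₂=42.250, s₂=9.442, n₂=20
s_p² = [5·6.014² + 19·9.442²]/24 = 78.1076
SE = √(s_p²·(1/6+1/20)) = 4.1138
t = (40.167−42.250)/4.1138 = -0.5064
df = 24
p-value (one-sided, H₁ less) = 0.30859
At α=0.01: p ≥ α → fail to reject H₀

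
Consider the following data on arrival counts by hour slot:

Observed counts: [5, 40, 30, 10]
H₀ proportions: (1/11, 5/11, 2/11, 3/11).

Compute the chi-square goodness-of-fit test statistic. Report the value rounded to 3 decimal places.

test statistic = 22.196

n = 85; E_i = n·p_i = [7.73, 38.64, 15.45, 23.18]
χ² = (5−7.73)²/7.73 + (40−38.64)²/38.64 + (30−15.45)²/15.45 + (10−23.18)²/23.18 = 22.1961
df = 3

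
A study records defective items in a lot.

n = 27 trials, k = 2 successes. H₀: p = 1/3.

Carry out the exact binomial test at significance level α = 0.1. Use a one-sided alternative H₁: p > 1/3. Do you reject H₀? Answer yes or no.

reject H₀: no

Exact binomial: n=27, k=2, p₀=1/3=0.3333
P(X≥2) from Σ C(n,i)·p₀^i·(1−p₀)^(n−i)
p-value (one-sided, H₁ greater) = 0.99974
At α=0.1: p ≥ α → fail to reject H₀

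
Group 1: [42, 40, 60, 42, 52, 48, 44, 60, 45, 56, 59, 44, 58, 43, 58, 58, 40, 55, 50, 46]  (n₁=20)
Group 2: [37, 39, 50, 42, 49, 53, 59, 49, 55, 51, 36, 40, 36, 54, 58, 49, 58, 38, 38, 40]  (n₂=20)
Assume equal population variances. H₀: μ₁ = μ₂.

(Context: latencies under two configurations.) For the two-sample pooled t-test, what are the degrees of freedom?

df = n₁ + n₂ − 2 = 20 + 20 − 2 = 38

degrees of freedom = 38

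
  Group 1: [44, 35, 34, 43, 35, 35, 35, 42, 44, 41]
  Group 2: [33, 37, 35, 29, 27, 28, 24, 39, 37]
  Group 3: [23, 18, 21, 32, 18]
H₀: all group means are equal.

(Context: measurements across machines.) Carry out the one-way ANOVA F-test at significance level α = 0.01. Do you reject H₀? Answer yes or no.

reject H₀: yes

Group means [38.80, 32.11, 22.40], grand mean 32.875
SSB = Σnᵢ(x̄ᵢ−x̄)² = 904.936; SSW = ΣΣ(x−x̄ᵢ)² = 523.689
MSB = 904.936/2 = 452.4681; MSW = 523.689/21 = 24.9376
F = MSB/MSW = 18.1440
df = (2, 21)
p-value (upper-tail) = 0.00003
At α=0.01: p < α → reject H₀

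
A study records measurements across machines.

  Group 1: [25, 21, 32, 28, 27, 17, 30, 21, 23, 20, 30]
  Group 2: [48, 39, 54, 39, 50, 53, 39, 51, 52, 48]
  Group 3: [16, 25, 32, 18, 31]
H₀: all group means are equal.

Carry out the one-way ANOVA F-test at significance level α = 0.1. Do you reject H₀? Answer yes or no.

Group means [24.91, 47.30, 24.40], grand mean 33.423
SSB = Σnᵢ(x̄ᵢ−x̄)² = 3130.137; SSW = ΣΣ(x−x̄ᵢ)² = 778.209
MSB = 3130.137/2 = 1565.0685; MSW = 778.209/23 = 33.8352
F = MSB/MSW = 46.2557
df = (2, 23)
p-value (upper-tail) = 0.00000
At α=0.1: p < α → reject H₀

reject H₀: yes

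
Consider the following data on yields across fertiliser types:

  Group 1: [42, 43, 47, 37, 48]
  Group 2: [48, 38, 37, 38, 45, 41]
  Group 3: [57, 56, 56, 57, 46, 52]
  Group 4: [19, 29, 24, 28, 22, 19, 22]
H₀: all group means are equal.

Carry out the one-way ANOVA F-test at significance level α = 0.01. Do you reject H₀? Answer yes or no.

reject H₀: yes

Group means [43.40, 41.17, 54.00, 23.29], grand mean 39.625
SSB = Σnᵢ(x̄ᵢ−x̄)² = 3194.163; SSW = ΣΣ(x−x̄ᵢ)² = 365.462
MSB = 3194.163/3 = 1064.7210; MSW = 365.462/20 = 18.2731
F = MSB/MSW = 58.2671
df = (3, 20)
p-value (upper-tail) = 0.00000
At α=0.01: p < α → reject H₀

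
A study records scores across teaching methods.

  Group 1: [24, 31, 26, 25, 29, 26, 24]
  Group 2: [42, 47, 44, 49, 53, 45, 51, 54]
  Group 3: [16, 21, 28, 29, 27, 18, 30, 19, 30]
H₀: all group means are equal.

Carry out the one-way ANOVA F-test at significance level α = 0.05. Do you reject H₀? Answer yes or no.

reject H₀: yes

Group means [26.43, 48.12, 24.22], grand mean 32.833
SSB = Σnᵢ(x̄ᵢ−x̄)² = 2825.188; SSW = ΣΣ(x−x̄ᵢ)² = 430.145
MSB = 2825.188/2 = 1412.5942; MSW = 430.145/21 = 20.4831
F = MSB/MSW = 68.9639
df = (2, 21)
p-value (upper-tail) = 0.00000
At α=0.05: p < α → reject H₀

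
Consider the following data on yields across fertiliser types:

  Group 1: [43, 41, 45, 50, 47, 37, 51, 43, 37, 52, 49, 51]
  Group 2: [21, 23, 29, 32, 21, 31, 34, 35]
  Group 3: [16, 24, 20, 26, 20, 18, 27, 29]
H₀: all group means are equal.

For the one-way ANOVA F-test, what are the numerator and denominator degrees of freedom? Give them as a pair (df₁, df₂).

degrees of freedom = [2, 25]

k = 3 groups, N = 28 total
df = (k−1, N−k) = (3−1, 28−3) = (2, 25)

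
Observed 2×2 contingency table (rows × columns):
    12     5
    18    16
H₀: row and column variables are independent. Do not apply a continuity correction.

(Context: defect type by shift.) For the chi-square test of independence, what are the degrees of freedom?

df = (r−1)(c−1) = (2−1)·(2−1) = 1

degrees of freedom = 1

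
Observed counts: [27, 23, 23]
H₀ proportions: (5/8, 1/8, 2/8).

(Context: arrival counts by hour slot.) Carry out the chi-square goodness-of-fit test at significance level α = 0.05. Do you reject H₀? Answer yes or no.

reject H₀: yes

n = 73; E_i = n·p_i = [45.62, 9.12, 18.25]
χ² = (27−45.62)²/45.62 + (23−9.12)²/9.12 + (23−18.25)²/18.25 = 29.9370
df = 2
p-value (upper-tail) = 0.00000
At α=0.05: p < α → reject H₀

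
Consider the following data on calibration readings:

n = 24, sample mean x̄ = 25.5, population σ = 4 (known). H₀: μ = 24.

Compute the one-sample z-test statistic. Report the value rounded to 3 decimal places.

test statistic = 1.837

SE = σ/√n = 4/√24 = 0.8165
z = (x̄−μ₀)/SE = (25.5−24)/0.8165 = 1.8371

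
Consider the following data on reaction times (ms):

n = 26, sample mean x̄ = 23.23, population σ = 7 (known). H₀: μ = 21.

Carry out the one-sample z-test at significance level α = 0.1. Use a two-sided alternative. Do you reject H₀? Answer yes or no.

SE = σ/√n = 7/√26 = 1.3728
z = (x̄−μ₀)/SE = (23.23−21)/1.3728 = 1.6244
p-value (two-sided) = 0.10429
At α=0.1: p ≥ α → fail to reject H₀

reject H₀: no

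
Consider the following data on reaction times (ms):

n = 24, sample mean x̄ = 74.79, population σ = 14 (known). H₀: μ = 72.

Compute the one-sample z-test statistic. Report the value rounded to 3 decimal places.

SE = σ/√n = 14/√24 = 2.8577
z = (x̄−μ₀)/SE = (74.79−72)/2.8577 = 0.9763

test statistic = 0.976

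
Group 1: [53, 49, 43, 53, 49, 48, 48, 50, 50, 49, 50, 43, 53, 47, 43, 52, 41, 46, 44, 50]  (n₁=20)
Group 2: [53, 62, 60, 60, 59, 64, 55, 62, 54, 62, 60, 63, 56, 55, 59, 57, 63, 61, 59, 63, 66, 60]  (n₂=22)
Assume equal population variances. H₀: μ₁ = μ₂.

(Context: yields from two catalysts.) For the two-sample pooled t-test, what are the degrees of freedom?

degrees of freedom = 40

df = n₁ + n₂ − 2 = 20 + 22 − 2 = 40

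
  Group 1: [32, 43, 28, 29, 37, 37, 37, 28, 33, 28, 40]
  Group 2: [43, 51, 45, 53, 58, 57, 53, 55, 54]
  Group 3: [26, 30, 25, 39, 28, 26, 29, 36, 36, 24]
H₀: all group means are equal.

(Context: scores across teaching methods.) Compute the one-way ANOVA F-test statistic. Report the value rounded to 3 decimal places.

test statistic = 48.210

Group means [33.82, 52.11, 29.90], grand mean 38.000
SSB = Σnᵢ(x̄ᵢ−x̄)² = 2640.575; SSW = ΣΣ(x−x̄ᵢ)² = 739.425
MSB = 2640.575/2 = 1320.2874; MSW = 739.425/27 = 27.3861
F = MSB/MSW = 48.2101
df = (2, 27)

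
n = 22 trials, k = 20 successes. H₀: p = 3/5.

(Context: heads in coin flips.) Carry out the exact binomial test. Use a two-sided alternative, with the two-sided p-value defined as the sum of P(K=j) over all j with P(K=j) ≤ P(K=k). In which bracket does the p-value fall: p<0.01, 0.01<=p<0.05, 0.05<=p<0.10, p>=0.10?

Exact binomial: n=22, k=20, p₀=3/5=0.6000
P(X=j) = C(n,j)·p₀^j·(1−p₀)^(n−j); p = Σ P(X=j) over j with P(X=j) ≤ P(X=20)
p-value (two-sided) = 0.00198
→ bracket: p<0.01

p-value bracket: p<0.01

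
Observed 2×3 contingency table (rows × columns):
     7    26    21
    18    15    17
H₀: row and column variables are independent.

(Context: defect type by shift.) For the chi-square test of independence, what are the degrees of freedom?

degrees of freedom = 2

df = (r−1)(c−1) = (2−1)·(3−1) = 2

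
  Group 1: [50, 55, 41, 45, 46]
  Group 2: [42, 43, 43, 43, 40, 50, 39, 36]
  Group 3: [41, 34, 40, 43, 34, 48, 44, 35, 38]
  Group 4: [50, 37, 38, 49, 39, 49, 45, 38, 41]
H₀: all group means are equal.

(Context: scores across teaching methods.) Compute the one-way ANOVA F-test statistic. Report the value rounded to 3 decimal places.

test statistic = 2.708

Group means [47.40, 42.00, 39.67, 42.89], grand mean 42.452
SSB = Σnᵢ(x̄ᵢ−x̄)² = 195.589; SSW = ΣΣ(x−x̄ᵢ)² = 650.089
MSB = 195.589/3 = 65.1962; MSW = 650.089/27 = 24.0774
F = MSB/MSW = 2.7078
df = (3, 27)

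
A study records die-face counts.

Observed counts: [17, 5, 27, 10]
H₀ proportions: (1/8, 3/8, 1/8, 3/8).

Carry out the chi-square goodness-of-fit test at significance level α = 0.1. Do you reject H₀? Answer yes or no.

reject H₀: yes

n = 59; E_i = n·p_i = [7.38, 22.12, 7.38, 22.12]
χ² = (17−7.38)²/7.38 + (5−22.12)²/22.12 + (27−7.38)²/7.38 + (10−22.12)²/22.12 = 84.6836
df = 3
p-value (upper-tail) = 0.00000
At α=0.1: p < α → reject H₀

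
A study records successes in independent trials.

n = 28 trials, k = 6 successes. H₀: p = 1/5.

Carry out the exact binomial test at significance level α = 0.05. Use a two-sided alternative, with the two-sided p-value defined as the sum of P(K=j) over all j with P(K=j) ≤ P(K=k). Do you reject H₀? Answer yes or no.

reject H₀: no

Exact binomial: n=28, k=6, p₀=1/5=0.2000
P(X=j) = C(n,j)·p₀^j·(1−p₀)^(n−j); p = Σ P(X=j) over j with P(X=j) ≤ P(X=6)
p-value (two-sided) = 0.81435
At α=0.05: p ≥ α → fail to reject H₀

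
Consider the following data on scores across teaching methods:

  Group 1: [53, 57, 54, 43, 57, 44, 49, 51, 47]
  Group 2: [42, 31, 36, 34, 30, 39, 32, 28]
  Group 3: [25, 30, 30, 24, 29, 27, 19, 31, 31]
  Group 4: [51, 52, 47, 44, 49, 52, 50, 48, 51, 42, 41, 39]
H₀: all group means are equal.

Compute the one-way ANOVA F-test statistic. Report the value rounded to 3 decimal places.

test statistic = 51.604

Group means [50.56, 34.00, 27.33, 47.17], grand mean 40.500
SSB = Σnᵢ(x̄ᵢ−x̄)² = 3341.611; SSW = ΣΣ(x−x̄ᵢ)² = 733.889
MSB = 3341.611/3 = 1113.8704; MSW = 733.889/34 = 21.5850
F = MSB/MSW = 51.6040
df = (3, 34)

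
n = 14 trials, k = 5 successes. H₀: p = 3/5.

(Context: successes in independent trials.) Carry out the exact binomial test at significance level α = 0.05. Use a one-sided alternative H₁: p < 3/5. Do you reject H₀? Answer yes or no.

reject H₀: no

Exact binomial: n=14, k=5, p₀=3/5=0.6000
P(X≤5) from Σ C(n,i)·p₀^i·(1−p₀)^(n−i)
p-value (one-sided, H₁ less) = 0.05832
At α=0.05: p ≥ α → fail to reject H₀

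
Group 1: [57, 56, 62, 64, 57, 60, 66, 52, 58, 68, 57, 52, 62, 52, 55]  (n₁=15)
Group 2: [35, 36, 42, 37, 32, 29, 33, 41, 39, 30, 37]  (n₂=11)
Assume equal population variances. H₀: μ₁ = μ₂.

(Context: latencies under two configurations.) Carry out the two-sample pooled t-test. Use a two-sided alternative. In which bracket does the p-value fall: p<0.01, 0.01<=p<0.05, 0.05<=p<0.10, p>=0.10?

p-value bracket: p<0.01

x̄₁=58.533, s₁=5.041, n₁=15
x̄₂=35.545, s₂=4.251, n₂=11
s_p² = [14·5.041² + 10·4.251²]/24 = 22.3525
SE = √(s_p²·(1/15+1/11)) = 1.8768
t = (58.533−35.545)/1.8768 = 12.2487
df = 24
p-value (two-sided) = 0.00000
→ bracket: p<0.01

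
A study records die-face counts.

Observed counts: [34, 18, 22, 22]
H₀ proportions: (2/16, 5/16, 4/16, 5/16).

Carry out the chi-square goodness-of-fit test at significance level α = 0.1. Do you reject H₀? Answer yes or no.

reject H₀: yes

n = 96; E_i = n·p_i = [12.00, 30.00, 24.00, 30.00]
χ² = (34−12.00)²/12.00 + (18−30.00)²/30.00 + (22−24.00)²/24.00 + (22−30.00)²/30.00 = 47.4333
df = 3
p-value (upper-tail) = 0.00000
At α=0.1: p < α → reject H₀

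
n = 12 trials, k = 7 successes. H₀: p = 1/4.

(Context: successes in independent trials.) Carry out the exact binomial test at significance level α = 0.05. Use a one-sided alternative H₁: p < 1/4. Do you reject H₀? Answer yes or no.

Exact binomial: n=12, k=7, p₀=1/4=0.2500
P(X≤7) from Σ C(n,i)·p₀^i·(1−p₀)^(n−i)
p-value (one-sided, H₁ less) = 0.99722
At α=0.05: p ≥ α → fail to reject H₀

reject H₀: no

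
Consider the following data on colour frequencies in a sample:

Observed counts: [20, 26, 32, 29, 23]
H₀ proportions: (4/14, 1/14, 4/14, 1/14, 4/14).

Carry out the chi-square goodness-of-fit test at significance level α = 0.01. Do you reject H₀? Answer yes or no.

n = 130; E_i = n·p_i = [37.14, 9.29, 37.14, 9.29, 37.14]
χ² = (20−37.14)²/37.14 + (26−9.29)²/9.29 + (32−37.14)²/37.14 + (29−9.29)²/9.29 + (23−37.14)²/37.14 = 85.9500
df = 4
p-value (upper-tail) = 0.00000
At α=0.01: p < α → reject H₀

reject H₀: yes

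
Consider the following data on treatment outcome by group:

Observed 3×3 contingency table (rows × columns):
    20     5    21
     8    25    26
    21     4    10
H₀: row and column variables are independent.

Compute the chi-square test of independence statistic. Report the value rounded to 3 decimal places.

Row totals [46, 59, 35], col totals [49, 34, 57], n=140
χ² = (20−16.10)²/16.10 + (5−11.17)²/11.17 + (21−18.73)²/18.73 + (8−20.65)²/20.65 + (25−14.33)²/14.33 + (26−24.02)²/24.02 + (21−12.25)²/12.25 + (4−8.50)²/8.50 + (10−14.25)²/14.25 = 30.3893
df = 4

test statistic = 30.389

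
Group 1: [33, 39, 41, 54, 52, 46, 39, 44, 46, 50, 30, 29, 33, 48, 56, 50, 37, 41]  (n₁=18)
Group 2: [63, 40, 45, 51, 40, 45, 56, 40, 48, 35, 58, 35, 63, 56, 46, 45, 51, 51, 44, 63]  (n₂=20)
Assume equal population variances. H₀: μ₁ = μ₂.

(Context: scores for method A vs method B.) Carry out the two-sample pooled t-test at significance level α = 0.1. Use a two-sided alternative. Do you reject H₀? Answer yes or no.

x̄₁=42.667, s₁=8.232, n₁=18
x̄₂=48.750, s₂=8.873, n₂=20
s_p² = [17·8.232² + 19·8.873²]/36 = 73.5486
SE = √(s_p²·(1/18+1/20)) = 2.7863
t = (42.667−48.750)/2.7863 = -2.1833
df = 36
p-value (two-sided) = 0.03561
At α=0.1: p < α → reject H₀

reject H₀: yes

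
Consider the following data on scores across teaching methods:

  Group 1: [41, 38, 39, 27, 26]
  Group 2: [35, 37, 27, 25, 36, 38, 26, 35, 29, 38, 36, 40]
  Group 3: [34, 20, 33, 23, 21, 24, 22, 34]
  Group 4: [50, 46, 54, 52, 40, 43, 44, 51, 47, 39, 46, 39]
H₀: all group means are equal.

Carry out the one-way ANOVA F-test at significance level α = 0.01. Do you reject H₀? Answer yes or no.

Group means [34.20, 33.50, 26.38, 45.92], grand mean 36.081
SSB = Σnᵢ(x̄ᵢ−x̄)² = 2012.165; SSW = ΣΣ(x−x̄ᵢ)² = 1060.592
MSB = 2012.165/3 = 670.7217; MSW = 1060.592/33 = 32.1391
F = MSB/MSW = 20.8693
df = (3, 33)
p-value (upper-tail) = 0.00000
At α=0.01: p < α → reject H₀

reject H₀: yes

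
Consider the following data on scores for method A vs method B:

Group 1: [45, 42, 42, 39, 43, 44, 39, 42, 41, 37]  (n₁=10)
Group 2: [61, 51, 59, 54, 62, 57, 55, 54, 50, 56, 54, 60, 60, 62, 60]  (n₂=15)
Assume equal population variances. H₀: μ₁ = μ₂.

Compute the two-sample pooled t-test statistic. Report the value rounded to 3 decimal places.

test statistic = -11.186

x̄₁=41.400, s₁=2.459, n₁=10
x̄₂=57.000, s₂=3.910, n₂=15
s_p² = [9·2.459² + 14·3.910²]/23 = 11.6696
SE = √(s_p²·(1/10+1/15)) = 1.3946
t = (41.400−57.000)/1.3946 = -11.1860
df = 23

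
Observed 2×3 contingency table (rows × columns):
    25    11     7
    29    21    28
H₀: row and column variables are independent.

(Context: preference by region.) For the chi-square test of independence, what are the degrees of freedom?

degrees of freedom = 2

df = (r−1)(c−1) = (2−1)·(3−1) = 2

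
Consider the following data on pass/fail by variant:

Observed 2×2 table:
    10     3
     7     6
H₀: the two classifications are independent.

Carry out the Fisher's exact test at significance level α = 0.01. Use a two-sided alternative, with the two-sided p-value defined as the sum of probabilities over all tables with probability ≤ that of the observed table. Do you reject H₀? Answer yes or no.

Margins: r₁=13, r₂=13, c₁=17, c₂=9, n=26
p_obs = C(13,10)·C(13,7)/C(26,17); sum pmf over tables with pmf ≤ p_obs
p-value (two-sided) = 0.41098
At α=0.01: p ≥ α → fail to reject H₀

reject H₀: no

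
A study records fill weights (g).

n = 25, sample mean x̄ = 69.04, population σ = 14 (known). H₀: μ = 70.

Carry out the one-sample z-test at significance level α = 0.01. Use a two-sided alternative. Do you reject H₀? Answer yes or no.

reject H₀: no

SE = σ/√n = 14/√25 = 2.8000
z = (x̄−μ₀)/SE = (69.04−70)/2.8000 = -0.3429
p-value (two-sided) = 0.73171
At α=0.01: p ≥ α → fail to reject H₀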